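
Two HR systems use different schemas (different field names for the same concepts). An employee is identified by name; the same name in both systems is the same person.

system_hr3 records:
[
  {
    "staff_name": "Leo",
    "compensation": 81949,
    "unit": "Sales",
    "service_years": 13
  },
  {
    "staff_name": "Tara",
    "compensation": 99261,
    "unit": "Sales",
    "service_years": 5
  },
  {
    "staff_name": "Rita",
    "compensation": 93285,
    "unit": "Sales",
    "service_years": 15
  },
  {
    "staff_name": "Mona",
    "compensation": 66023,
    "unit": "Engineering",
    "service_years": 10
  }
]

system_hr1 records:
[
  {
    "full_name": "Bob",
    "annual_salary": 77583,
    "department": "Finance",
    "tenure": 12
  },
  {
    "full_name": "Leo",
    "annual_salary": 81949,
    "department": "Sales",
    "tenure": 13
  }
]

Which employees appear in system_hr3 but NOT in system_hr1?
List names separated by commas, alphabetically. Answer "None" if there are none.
Mona, Rita, Tara

Schema mapping: "staff_name" (system_hr3) = "full_name" (system_hr1) = employee name

Names in system_hr3: ['Leo', 'Mona', 'Rita', 'Tara']
Names in system_hr1: ['Bob', 'Leo']

In system_hr3 but not system_hr1: ['Mona', 'Rita', 'Tara']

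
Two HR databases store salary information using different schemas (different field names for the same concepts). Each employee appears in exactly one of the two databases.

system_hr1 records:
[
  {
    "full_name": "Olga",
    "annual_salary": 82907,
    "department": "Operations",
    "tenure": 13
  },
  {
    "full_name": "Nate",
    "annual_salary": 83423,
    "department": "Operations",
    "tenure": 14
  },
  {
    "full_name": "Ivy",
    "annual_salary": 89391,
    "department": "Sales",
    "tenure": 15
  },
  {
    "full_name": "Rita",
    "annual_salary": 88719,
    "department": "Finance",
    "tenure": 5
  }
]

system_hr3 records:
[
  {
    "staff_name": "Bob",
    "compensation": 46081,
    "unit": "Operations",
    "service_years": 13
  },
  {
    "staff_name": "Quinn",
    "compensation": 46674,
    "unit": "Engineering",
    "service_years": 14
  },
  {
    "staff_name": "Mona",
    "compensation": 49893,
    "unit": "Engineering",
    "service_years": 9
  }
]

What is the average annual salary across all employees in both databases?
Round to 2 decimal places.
69584.00

Schema mapping: "annual_salary" (system_hr1) = "compensation" (system_hr3) = annual salary

All salaries: [82907, 83423, 89391, 88719, 46081, 46674, 49893]
Sum: 487088
Count: 7
Average: 487088 / 7 = 69584.00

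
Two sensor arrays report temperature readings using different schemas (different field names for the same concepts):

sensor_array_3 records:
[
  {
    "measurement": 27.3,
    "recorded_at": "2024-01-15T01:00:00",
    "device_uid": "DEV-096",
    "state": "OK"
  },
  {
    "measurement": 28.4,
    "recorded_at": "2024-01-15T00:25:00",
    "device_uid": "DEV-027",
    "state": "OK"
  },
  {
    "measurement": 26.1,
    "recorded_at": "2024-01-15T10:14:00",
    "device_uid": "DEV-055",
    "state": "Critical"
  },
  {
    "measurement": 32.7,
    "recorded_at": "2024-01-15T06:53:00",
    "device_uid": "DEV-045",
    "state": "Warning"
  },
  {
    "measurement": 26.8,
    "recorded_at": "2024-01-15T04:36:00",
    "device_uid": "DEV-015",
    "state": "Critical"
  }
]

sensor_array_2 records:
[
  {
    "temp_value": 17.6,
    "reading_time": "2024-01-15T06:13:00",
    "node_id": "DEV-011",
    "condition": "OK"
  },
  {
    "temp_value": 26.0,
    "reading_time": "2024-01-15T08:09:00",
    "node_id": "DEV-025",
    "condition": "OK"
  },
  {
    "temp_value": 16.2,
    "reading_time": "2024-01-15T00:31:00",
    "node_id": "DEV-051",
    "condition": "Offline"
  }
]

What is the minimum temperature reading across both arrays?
16.2

Schema mapping: "measurement" (sensor_array_3) = "temp_value" (sensor_array_2) = temperature reading

Minimum in sensor_array_3: 26.1
Minimum in sensor_array_2: 16.2

Overall minimum: min(26.1, 16.2) = 16.2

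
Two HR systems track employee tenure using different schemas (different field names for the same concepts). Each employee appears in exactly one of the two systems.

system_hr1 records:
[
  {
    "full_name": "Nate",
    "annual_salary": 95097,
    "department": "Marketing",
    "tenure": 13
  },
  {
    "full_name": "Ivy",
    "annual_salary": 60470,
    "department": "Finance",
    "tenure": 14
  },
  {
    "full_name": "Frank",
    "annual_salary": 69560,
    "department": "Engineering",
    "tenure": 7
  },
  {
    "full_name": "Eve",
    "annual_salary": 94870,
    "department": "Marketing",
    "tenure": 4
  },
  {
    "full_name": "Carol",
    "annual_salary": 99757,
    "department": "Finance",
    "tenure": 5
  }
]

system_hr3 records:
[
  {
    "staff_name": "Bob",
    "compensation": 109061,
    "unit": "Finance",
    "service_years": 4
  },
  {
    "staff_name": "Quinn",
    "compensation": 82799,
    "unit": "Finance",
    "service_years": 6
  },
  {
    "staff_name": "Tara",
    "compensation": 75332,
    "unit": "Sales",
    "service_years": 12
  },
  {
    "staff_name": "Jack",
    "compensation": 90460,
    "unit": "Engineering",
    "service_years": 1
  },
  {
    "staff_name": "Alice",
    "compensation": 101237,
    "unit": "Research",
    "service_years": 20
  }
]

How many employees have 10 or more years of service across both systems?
4

Reconcile schemas: "tenure" (system_hr1) = "service_years" (system_hr3) = years of service

From system_hr1: 2 employees with >= 10 years
From system_hr3: 2 employees with >= 10 years

Total: 2 + 2 = 4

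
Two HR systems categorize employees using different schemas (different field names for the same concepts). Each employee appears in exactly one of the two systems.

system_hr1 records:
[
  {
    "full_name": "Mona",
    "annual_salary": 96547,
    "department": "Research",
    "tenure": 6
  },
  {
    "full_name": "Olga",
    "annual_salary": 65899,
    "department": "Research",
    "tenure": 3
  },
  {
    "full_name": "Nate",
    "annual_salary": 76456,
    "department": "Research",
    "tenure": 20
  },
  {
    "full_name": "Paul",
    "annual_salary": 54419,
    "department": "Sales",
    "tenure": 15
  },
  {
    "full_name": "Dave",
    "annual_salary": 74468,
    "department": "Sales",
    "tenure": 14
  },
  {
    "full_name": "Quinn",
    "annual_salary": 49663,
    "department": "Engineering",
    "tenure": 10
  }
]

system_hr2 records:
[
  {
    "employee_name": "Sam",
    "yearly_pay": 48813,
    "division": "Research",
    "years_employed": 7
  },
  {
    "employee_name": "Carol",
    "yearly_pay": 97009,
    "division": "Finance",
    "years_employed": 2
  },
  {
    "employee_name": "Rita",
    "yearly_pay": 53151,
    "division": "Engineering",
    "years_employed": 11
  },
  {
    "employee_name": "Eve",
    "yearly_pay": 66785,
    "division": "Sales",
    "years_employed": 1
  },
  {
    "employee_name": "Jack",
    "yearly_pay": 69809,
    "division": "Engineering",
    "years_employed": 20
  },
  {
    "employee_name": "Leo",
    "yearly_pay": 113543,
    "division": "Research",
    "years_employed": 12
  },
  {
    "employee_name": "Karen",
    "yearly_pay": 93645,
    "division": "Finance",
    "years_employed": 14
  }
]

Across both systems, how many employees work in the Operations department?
0

Schema mapping: "department" (system_hr1) = "division" (system_hr2) = department

Operations employees in system_hr1: 0
Operations employees in system_hr2: 0

Total in Operations: 0 + 0 = 0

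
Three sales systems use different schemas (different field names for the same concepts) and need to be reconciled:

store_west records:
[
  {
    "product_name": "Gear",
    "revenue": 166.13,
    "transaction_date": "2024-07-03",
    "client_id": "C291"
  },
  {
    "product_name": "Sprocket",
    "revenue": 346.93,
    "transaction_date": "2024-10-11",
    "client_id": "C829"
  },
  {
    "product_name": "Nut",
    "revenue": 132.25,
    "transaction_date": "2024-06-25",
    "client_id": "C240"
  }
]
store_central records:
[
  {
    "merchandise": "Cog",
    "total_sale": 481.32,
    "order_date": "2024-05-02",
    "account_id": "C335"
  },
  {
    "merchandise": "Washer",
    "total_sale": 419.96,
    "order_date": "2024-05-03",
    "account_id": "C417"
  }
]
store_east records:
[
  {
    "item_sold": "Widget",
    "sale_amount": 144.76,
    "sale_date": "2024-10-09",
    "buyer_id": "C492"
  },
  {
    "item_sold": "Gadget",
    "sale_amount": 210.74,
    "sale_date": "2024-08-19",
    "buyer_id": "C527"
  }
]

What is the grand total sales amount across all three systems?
1902.09

Schema reconciliation - all amount fields map to sale amount:

store_west (revenue): 645.31
store_central (total_sale): 901.28
store_east (sale_amount): 355.5

Grand total: 1902.09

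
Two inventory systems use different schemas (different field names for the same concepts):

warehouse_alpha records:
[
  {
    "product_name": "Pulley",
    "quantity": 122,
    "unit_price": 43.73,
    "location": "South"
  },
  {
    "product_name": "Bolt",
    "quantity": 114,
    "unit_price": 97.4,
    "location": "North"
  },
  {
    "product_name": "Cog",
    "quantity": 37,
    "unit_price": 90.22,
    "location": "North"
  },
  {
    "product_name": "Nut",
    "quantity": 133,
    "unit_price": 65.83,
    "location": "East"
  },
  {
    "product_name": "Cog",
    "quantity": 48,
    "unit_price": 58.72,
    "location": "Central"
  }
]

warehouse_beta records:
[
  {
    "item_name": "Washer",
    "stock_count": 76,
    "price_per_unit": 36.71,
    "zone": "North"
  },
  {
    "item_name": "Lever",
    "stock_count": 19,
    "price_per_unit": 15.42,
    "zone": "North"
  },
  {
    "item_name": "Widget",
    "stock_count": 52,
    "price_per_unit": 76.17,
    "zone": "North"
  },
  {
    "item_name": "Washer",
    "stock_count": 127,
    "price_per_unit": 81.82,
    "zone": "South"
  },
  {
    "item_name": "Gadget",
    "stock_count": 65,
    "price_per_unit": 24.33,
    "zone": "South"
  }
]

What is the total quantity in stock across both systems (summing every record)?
793

To reconcile these schemas, identify the field holding the quantity in stock in each system:
1. In warehouse_alpha it is "quantity"
2. In warehouse_beta it is "stock_count"

From warehouse_alpha: 122 + 114 + 37 + 133 + 48 = 454
From warehouse_beta: 76 + 19 + 52 + 127 + 65 = 339

Total: 454 + 339 = 793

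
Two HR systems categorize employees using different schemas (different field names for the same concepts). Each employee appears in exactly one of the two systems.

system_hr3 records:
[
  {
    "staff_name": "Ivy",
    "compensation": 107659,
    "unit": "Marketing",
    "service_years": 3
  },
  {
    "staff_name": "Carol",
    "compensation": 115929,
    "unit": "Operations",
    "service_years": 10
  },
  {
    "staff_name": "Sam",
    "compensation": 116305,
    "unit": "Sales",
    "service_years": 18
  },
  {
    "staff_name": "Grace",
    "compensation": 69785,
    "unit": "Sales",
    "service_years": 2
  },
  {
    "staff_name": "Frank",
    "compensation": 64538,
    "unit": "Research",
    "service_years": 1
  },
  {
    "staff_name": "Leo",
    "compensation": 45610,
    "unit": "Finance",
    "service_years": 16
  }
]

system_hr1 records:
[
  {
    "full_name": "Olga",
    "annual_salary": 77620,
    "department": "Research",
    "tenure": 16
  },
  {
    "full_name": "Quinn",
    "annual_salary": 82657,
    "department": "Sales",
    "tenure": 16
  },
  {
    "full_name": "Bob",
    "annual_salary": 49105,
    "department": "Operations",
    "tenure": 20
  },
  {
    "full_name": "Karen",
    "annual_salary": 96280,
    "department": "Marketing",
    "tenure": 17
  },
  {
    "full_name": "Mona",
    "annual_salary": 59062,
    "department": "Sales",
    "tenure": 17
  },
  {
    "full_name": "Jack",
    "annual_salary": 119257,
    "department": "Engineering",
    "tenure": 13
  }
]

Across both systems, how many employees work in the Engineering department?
1

Schema mapping: "unit" (system_hr3) = "department" (system_hr1) = department

Engineering employees in system_hr3: 0
Engineering employees in system_hr1: 1

Total in Engineering: 0 + 1 = 1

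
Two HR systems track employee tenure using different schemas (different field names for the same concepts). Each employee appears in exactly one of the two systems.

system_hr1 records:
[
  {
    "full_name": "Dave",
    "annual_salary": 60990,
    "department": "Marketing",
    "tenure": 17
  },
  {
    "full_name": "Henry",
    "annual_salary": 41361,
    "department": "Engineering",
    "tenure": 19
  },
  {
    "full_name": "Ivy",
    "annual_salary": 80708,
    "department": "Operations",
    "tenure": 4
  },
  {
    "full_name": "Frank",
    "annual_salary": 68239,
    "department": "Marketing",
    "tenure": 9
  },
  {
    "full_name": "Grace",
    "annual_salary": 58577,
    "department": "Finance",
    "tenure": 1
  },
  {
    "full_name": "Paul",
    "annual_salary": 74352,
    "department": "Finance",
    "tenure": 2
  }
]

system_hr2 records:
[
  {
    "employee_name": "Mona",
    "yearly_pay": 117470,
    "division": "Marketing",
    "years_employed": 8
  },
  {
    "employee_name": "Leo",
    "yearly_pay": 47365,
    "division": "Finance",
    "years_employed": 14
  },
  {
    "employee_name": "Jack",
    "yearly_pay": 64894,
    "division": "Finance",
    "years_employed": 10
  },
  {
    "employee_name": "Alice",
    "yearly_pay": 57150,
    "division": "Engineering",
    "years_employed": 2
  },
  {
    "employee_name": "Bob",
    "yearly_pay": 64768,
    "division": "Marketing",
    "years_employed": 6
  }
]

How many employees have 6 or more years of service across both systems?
7

Reconcile schemas: "tenure" (system_hr1) = "years_employed" (system_hr2) = years of service

From system_hr1: 3 employees with >= 6 years
From system_hr2: 4 employees with >= 6 years

Total: 3 + 4 = 7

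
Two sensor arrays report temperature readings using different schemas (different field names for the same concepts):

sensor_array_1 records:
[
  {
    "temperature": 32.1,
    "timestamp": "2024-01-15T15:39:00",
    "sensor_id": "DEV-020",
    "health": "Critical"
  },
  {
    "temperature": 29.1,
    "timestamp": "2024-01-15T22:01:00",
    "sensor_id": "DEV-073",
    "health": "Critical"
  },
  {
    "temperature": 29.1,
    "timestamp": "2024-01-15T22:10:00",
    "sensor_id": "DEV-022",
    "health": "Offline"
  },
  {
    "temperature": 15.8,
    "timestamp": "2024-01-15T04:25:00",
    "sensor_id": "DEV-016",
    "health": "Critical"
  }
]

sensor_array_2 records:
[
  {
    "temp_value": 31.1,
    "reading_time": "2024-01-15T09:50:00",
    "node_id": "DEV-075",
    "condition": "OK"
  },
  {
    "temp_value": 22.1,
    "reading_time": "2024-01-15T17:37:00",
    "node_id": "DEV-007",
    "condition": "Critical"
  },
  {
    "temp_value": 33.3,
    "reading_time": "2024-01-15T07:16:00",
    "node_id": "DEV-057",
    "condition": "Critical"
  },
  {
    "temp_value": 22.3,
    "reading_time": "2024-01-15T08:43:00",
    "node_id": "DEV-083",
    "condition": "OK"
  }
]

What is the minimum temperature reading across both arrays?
15.8

Schema mapping: "temperature" (sensor_array_1) = "temp_value" (sensor_array_2) = temperature reading

Minimum in sensor_array_1: 15.8
Minimum in sensor_array_2: 22.1

Overall minimum: min(15.8, 22.1) = 15.8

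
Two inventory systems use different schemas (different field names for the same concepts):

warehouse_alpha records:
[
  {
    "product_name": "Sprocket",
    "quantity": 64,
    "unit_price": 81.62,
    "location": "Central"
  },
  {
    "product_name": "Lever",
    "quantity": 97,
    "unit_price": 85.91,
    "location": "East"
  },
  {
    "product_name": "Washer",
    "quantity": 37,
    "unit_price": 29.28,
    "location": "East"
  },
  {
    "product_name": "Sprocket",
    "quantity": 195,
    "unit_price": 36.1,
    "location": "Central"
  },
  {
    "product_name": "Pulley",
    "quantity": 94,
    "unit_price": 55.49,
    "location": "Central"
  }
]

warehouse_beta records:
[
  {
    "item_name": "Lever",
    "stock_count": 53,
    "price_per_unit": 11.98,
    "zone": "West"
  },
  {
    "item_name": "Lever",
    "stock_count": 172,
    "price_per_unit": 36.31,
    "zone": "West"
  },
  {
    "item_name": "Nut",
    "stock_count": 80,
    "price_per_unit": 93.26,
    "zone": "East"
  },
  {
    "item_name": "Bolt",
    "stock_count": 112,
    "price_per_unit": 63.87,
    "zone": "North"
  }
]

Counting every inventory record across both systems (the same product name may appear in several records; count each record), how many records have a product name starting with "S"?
2

Schema mapping: "product_name" (warehouse_alpha) = "item_name" (warehouse_beta) = product name

Records with product name starting with "S" in warehouse_alpha: 2
Records with product name starting with "S" in warehouse_beta: 0

Total: 2 + 0 = 2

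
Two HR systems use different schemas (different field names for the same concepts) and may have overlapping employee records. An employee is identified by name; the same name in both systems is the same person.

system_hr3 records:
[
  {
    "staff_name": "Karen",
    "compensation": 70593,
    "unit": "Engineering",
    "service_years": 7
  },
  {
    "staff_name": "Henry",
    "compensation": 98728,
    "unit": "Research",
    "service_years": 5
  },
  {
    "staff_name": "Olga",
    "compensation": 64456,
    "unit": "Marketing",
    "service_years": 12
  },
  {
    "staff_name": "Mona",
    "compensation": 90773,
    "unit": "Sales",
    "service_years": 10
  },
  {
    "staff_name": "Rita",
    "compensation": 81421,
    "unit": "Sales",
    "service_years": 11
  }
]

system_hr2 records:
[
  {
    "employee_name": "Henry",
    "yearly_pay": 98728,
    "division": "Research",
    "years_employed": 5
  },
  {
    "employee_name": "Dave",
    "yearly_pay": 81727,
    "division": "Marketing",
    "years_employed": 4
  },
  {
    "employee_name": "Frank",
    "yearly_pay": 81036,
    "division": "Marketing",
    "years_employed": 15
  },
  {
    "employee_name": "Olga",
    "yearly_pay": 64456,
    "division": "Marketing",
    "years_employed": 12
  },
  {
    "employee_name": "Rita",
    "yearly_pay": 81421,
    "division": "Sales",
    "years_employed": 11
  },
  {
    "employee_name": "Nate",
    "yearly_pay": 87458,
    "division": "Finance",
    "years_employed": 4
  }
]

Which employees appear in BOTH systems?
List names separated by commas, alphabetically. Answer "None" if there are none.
Henry, Olga, Rita

Schema mapping: "staff_name" (system_hr3) = "employee_name" (system_hr2) = employee name

Names in system_hr3: ['Henry', 'Karen', 'Mona', 'Olga', 'Rita']
Names in system_hr2: ['Dave', 'Frank', 'Henry', 'Nate', 'Olga', 'Rita']

Intersection: ['Henry', 'Olga', 'Rita']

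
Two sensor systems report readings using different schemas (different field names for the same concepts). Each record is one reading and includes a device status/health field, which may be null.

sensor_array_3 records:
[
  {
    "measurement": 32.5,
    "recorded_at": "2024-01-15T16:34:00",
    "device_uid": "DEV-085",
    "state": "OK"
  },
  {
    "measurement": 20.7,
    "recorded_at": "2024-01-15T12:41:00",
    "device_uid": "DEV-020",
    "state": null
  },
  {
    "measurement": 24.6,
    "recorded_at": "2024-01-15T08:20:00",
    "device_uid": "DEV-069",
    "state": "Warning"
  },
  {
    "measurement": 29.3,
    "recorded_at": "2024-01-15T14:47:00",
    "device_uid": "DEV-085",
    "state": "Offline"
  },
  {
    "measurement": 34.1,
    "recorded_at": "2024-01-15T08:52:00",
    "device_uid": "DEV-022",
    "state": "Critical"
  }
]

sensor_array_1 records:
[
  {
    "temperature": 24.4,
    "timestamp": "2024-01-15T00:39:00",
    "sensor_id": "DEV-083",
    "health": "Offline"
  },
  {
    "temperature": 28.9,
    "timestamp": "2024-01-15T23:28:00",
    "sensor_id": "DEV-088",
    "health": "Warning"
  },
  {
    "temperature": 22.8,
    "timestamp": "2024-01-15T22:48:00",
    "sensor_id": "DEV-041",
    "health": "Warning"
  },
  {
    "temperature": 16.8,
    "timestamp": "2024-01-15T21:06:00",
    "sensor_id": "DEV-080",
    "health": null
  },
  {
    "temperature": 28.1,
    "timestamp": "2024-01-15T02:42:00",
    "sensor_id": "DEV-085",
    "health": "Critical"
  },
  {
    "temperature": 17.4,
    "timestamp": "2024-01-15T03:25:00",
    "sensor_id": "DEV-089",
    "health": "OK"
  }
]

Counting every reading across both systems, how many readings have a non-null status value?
9

Schema mapping: "state" (sensor_array_3) = "health" (sensor_array_1) = status

Non-null in sensor_array_3: 4
Non-null in sensor_array_1: 5

Total non-null: 4 + 5 = 9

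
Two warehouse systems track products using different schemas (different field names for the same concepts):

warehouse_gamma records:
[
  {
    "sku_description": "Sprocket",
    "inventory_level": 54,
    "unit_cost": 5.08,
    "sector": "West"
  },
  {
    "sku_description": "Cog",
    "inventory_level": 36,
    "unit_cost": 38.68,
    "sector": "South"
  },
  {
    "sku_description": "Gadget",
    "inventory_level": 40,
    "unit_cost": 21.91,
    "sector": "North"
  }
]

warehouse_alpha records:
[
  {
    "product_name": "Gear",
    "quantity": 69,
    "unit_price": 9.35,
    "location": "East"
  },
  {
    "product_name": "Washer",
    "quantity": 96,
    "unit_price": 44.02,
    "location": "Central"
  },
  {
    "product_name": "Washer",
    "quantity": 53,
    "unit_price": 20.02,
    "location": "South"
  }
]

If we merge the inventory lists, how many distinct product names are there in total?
5

Schema mapping: "sku_description" (warehouse_gamma) = "product_name" (warehouse_alpha) = product name

Products in warehouse_gamma: ['Cog', 'Gadget', 'Sprocket']
Products in warehouse_alpha: ['Gear', 'Washer']

Union (unique products): ['Cog', 'Gadget', 'Gear', 'Sprocket', 'Washer']
Count: 5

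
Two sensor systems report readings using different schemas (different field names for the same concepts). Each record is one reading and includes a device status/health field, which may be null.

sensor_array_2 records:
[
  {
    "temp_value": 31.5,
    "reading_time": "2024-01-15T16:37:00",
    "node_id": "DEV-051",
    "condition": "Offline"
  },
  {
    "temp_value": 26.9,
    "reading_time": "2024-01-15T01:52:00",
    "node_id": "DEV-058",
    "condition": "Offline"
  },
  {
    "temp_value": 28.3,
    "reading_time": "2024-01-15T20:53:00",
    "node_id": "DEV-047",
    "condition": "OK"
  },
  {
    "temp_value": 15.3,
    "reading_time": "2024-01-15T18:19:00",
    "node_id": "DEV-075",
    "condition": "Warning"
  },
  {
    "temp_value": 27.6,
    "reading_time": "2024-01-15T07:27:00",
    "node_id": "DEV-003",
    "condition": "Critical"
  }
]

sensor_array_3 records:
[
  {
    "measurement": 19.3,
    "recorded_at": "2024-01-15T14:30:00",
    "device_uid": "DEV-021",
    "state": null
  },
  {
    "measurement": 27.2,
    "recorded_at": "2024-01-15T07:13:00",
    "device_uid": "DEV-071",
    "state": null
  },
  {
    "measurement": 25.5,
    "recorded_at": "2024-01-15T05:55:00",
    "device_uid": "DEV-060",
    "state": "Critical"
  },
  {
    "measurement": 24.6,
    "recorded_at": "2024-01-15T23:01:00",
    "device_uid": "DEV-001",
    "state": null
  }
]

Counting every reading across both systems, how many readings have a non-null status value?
6

Schema mapping: "condition" (sensor_array_2) = "state" (sensor_array_3) = status

Non-null in sensor_array_2: 5
Non-null in sensor_array_3: 1

Total non-null: 5 + 1 = 6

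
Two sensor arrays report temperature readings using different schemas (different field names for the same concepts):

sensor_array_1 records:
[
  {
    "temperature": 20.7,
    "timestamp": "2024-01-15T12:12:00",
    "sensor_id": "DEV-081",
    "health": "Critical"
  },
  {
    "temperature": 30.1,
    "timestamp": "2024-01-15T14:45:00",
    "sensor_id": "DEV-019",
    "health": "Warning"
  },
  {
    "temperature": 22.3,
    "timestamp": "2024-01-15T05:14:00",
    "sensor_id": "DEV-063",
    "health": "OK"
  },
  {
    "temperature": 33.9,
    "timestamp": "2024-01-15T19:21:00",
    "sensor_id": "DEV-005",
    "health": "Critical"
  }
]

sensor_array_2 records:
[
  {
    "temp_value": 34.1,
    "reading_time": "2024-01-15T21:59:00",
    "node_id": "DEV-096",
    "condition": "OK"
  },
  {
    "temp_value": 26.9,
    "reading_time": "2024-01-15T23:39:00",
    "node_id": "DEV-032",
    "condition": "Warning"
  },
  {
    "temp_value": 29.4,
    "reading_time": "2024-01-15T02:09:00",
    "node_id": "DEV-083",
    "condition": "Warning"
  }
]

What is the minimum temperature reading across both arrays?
20.7

Schema mapping: "temperature" (sensor_array_1) = "temp_value" (sensor_array_2) = temperature reading

Minimum in sensor_array_1: 20.7
Minimum in sensor_array_2: 26.9

Overall minimum: min(20.7, 26.9) = 20.7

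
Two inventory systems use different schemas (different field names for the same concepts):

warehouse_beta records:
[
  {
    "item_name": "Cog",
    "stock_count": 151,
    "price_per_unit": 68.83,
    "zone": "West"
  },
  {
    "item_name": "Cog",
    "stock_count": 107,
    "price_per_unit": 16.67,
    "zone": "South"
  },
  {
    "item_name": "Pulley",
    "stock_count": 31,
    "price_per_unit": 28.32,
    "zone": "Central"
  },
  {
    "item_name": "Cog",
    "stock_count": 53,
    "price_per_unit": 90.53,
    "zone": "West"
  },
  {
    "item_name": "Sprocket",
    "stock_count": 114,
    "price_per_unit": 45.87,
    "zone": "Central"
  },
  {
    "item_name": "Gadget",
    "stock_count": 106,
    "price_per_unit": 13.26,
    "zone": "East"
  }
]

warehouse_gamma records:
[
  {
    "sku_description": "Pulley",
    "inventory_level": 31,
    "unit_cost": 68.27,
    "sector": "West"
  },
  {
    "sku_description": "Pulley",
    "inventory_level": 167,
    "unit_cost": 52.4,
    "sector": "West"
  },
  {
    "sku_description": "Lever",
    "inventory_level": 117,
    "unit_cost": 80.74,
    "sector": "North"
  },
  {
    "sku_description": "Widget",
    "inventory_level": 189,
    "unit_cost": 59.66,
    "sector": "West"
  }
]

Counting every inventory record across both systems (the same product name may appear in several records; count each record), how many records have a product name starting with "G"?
1

Schema mapping: "item_name" (warehouse_beta) = "sku_description" (warehouse_gamma) = product name

Records with product name starting with "G" in warehouse_beta: 1
Records with product name starting with "G" in warehouse_gamma: 0

Total: 1 + 0 = 1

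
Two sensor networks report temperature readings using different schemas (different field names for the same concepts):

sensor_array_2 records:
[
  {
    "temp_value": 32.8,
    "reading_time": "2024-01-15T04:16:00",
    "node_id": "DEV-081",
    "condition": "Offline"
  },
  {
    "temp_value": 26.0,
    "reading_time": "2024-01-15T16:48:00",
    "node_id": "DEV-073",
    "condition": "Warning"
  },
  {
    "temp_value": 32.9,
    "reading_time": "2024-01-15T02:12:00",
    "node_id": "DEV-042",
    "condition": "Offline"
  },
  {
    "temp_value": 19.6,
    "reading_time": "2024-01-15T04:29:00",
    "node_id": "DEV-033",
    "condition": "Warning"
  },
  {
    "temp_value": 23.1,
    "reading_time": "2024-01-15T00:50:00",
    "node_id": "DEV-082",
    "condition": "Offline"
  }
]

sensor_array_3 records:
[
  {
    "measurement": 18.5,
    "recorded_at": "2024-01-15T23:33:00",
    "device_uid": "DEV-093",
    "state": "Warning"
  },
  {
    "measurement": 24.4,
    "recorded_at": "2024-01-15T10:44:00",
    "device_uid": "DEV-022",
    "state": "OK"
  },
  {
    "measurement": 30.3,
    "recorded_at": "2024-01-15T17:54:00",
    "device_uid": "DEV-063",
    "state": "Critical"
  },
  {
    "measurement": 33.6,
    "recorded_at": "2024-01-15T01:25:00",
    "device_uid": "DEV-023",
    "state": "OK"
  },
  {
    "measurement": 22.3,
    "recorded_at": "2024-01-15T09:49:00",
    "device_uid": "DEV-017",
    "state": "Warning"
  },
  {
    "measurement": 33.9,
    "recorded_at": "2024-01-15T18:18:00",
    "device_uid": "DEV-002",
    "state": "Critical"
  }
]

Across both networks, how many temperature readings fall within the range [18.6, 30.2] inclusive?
5

Schema mapping: "temp_value" (sensor_array_2) = "measurement" (sensor_array_3) = temperature

Readings in [18.6, 30.2] from sensor_array_2: 3
Readings in [18.6, 30.2] from sensor_array_3: 2

Total count: 3 + 2 = 5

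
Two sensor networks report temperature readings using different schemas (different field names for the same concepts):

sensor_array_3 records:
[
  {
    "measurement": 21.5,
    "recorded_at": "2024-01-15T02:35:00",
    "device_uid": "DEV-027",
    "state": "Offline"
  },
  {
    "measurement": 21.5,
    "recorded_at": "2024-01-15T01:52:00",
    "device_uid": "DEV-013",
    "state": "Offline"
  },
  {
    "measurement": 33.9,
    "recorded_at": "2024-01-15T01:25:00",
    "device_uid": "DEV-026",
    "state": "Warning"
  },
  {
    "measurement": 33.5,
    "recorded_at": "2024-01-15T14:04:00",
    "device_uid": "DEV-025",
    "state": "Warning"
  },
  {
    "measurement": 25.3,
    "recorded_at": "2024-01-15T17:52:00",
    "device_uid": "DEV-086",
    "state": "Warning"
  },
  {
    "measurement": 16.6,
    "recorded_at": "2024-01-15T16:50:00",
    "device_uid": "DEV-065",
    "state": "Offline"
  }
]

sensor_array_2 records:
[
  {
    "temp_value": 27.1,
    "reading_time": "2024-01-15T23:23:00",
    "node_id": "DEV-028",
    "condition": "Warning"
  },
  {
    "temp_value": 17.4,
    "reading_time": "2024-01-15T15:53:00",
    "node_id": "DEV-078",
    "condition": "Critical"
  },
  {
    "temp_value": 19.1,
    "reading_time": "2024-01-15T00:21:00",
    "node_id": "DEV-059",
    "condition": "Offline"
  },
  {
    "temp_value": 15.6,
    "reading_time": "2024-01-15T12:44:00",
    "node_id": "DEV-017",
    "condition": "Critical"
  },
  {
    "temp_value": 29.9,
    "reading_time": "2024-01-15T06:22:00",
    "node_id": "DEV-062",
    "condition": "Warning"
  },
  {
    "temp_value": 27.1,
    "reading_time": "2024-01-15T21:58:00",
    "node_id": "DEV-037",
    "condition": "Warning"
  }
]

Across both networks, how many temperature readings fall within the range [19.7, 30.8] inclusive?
6

Schema mapping: "measurement" (sensor_array_3) = "temp_value" (sensor_array_2) = temperature

Readings in [19.7, 30.8] from sensor_array_3: 3
Readings in [19.7, 30.8] from sensor_array_2: 3

Total count: 3 + 3 = 6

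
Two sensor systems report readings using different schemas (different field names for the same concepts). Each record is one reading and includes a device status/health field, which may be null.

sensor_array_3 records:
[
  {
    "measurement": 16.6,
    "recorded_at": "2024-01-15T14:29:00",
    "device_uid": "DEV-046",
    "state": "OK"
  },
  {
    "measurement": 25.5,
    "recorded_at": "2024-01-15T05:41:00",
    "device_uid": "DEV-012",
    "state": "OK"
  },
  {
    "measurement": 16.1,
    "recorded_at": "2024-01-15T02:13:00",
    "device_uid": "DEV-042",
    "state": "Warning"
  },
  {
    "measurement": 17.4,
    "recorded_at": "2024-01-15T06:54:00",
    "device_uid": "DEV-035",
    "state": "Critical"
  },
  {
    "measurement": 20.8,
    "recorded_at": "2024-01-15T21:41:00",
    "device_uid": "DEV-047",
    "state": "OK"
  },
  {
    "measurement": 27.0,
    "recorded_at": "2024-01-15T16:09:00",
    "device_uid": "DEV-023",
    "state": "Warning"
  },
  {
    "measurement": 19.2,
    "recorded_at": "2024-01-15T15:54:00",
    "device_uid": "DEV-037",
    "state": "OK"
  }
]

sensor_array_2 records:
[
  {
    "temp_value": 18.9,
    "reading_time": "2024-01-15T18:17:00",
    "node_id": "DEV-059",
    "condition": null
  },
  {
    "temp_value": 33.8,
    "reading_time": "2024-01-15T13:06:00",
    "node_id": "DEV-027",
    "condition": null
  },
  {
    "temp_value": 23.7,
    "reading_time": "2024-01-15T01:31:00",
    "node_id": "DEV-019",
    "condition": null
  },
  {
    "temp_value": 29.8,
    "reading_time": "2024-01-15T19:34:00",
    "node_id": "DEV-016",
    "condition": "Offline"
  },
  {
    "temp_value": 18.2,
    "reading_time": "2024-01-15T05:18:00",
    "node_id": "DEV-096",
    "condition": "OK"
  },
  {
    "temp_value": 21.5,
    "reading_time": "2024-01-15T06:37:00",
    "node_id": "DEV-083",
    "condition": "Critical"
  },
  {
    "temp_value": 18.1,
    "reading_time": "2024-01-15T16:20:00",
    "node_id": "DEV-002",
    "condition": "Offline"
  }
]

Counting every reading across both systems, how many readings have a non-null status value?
11

Schema mapping: "state" (sensor_array_3) = "condition" (sensor_array_2) = status

Non-null in sensor_array_3: 7
Non-null in sensor_array_2: 4

Total non-null: 7 + 4 = 11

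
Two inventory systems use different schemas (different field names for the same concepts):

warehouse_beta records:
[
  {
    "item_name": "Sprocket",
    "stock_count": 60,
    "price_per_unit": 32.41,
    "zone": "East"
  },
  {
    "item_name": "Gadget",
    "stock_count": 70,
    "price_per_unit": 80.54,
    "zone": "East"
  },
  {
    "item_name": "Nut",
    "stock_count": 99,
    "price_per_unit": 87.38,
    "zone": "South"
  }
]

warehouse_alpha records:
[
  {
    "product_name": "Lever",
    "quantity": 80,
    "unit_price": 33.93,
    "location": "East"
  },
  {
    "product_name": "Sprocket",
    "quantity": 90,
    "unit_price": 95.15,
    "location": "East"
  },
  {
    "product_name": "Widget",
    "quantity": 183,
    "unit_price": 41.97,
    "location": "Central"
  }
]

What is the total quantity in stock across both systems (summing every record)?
582

To reconcile these schemas, identify the field holding the quantity in stock in each system:
1. In warehouse_beta it is "stock_count"
2. In warehouse_alpha it is "quantity"

From warehouse_beta: 60 + 70 + 99 = 229
From warehouse_alpha: 80 + 90 + 183 = 353

Total: 229 + 353 = 582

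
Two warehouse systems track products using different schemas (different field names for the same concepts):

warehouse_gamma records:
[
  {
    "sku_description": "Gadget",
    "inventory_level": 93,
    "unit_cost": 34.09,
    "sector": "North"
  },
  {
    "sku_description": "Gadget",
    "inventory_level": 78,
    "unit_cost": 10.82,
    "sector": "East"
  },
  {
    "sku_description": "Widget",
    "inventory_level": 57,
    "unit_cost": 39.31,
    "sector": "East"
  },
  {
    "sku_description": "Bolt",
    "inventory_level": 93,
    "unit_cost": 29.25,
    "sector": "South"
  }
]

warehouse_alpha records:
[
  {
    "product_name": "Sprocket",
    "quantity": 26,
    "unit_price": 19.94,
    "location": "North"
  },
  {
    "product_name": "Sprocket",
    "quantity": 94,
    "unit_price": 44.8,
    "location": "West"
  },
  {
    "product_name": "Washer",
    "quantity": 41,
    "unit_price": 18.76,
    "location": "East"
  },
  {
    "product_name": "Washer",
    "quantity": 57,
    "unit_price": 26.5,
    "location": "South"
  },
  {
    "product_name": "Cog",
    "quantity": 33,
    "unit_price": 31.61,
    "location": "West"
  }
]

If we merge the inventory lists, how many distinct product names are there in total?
6

Schema mapping: "sku_description" (warehouse_gamma) = "product_name" (warehouse_alpha) = product name

Products in warehouse_gamma: ['Bolt', 'Gadget', 'Widget']
Products in warehouse_alpha: ['Cog', 'Sprocket', 'Washer']

Union (unique products): ['Bolt', 'Cog', 'Gadget', 'Sprocket', 'Washer', 'Widget']
Count: 6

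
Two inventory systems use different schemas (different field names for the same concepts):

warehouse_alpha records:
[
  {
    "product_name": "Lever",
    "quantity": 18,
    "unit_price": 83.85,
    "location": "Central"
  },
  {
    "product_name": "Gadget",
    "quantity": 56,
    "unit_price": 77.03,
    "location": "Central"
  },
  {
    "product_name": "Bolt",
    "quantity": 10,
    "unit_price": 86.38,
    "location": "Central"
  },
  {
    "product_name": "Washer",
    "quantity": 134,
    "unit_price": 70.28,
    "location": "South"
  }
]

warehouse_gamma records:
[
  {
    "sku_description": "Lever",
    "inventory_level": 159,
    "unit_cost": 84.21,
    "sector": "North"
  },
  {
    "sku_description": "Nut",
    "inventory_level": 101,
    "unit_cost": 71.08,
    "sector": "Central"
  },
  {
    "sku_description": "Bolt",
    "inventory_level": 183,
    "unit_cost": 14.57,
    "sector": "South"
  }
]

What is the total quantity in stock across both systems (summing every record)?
661

To reconcile these schemas, identify the field holding the quantity in stock in each system:
1. In warehouse_alpha it is "quantity"
2. In warehouse_gamma it is "inventory_level"

From warehouse_alpha: 18 + 56 + 10 + 134 = 218
From warehouse_gamma: 159 + 101 + 183 = 443

Total: 218 + 443 = 661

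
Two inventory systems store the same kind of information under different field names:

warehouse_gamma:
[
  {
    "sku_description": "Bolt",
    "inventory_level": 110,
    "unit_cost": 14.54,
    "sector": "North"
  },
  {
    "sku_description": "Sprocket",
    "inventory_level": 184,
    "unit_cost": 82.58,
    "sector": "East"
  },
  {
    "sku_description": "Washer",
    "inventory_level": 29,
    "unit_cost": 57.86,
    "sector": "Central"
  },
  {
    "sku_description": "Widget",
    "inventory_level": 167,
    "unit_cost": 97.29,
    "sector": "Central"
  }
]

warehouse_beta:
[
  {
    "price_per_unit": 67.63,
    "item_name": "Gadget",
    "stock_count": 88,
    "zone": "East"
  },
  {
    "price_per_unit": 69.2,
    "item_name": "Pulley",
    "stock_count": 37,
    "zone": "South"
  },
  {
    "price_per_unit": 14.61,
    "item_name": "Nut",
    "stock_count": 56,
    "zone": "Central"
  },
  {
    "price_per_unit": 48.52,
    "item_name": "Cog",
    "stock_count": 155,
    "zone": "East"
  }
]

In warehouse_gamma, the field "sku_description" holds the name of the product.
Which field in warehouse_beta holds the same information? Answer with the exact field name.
item_name

In warehouse_gamma, "sku_description" holds the name of the product.
The fields in warehouse_beta are: "price_per_unit", "item_name", "stock_count", "zone".
"item_name" is the match: the name refers to the same concept and its values are product-name strings (e.g. 'Cog', 'Gadget').
The other fields ("price_per_unit", "stock_count", "zone") hold different kinds of data.

So "sku_description" in warehouse_gamma corresponds to "item_name" in warehouse_beta.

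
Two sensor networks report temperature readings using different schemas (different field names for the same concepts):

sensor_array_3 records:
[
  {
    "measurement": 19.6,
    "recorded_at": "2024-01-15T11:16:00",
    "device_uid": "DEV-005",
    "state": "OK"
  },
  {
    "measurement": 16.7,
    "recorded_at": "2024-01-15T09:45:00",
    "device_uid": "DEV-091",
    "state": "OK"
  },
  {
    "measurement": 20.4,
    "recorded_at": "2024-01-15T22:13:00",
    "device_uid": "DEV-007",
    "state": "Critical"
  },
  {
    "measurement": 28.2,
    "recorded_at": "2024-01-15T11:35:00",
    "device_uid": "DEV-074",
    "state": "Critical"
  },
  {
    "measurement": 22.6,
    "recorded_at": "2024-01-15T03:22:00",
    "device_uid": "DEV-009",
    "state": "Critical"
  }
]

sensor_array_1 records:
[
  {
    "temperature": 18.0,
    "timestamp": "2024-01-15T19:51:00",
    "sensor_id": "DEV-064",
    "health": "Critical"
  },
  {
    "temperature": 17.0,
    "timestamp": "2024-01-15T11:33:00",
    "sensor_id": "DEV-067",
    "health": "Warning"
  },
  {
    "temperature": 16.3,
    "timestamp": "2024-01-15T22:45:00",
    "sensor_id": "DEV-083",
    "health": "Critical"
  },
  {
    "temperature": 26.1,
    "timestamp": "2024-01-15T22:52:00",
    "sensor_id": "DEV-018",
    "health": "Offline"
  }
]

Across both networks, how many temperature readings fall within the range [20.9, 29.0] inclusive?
3

Schema mapping: "measurement" (sensor_array_3) = "temperature" (sensor_array_1) = temperature

Readings in [20.9, 29.0] from sensor_array_3: 2
Readings in [20.9, 29.0] from sensor_array_1: 1

Total count: 2 + 1 = 3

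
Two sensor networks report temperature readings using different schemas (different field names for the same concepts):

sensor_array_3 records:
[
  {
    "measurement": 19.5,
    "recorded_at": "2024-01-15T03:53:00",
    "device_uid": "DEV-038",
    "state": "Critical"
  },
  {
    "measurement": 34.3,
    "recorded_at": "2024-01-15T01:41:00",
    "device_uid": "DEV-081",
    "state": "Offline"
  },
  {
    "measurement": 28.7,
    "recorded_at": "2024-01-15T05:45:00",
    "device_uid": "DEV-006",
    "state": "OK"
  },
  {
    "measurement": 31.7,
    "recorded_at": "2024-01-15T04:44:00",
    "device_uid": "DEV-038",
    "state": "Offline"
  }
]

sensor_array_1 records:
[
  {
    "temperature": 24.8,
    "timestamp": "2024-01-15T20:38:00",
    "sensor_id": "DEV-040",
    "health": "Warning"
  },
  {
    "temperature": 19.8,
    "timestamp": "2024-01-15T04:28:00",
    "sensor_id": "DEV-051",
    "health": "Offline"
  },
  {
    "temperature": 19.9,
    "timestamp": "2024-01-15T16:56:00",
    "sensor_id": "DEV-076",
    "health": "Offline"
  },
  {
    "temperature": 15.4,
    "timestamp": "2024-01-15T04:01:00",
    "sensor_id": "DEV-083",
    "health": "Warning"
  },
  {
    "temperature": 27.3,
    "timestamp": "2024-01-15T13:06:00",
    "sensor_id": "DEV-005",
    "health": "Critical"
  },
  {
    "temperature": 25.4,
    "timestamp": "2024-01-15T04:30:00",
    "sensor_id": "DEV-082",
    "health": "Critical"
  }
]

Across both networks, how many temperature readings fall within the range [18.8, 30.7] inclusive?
7

Schema mapping: "measurement" (sensor_array_3) = "temperature" (sensor_array_1) = temperature

Readings in [18.8, 30.7] from sensor_array_3: 2
Readings in [18.8, 30.7] from sensor_array_1: 5

Total count: 2 + 5 = 7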